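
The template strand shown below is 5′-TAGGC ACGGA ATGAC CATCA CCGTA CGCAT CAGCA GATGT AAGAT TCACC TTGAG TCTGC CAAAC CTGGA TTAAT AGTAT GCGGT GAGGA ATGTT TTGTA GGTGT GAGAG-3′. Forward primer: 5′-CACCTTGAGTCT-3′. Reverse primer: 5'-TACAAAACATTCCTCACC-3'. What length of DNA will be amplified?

The forward primer matches the template at positions 47–58.
Reverse complement of the reverse primer: GGTGAGGAATGTTTTGTA. This occurs on the top strand at positions 83–100.
Amplicon spans positions 47–100: 54 bp.

54 bp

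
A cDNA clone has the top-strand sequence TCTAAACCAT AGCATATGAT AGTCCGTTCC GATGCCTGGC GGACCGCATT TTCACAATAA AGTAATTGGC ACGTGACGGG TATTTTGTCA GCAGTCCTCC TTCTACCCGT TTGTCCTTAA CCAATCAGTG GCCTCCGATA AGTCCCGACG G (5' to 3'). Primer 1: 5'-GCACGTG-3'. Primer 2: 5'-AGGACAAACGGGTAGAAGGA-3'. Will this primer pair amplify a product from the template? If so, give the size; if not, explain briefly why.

Yes — a 49 bp product.

Primer 1 (GCACGTG) matches the top strand at positions 69–75; it acts as a forward primer.
Primer 2's reverse complement is TCCTTCTACCCGTTTGTCCT, matching the top strand at positions 98–117; it acts as a reverse primer.
The 3' ends face each other across positions 69–117, giving a 49 bp product.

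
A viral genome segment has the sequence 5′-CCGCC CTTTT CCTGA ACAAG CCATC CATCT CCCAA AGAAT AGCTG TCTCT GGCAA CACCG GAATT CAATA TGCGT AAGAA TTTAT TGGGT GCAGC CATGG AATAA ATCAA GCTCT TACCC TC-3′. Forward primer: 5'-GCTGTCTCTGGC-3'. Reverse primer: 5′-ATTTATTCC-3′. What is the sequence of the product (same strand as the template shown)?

Forward primer GCTGTCTCTGGC is found on the top strand at positions 42–53.
Taking the reverse complement of ATTTATTCC gives GGAATAAAT, found at positions 99–107 on the template; the primer anneals here to the top strand with its 3' end pointing upstream.
The product is the template from position 42 through 107 (66 bp).

5'-GCTGTCTCTGGCAACACCGGAATTCAATATGCGTAAGAATTTATTGGGTGCAGCCATGGAATAAAT-3'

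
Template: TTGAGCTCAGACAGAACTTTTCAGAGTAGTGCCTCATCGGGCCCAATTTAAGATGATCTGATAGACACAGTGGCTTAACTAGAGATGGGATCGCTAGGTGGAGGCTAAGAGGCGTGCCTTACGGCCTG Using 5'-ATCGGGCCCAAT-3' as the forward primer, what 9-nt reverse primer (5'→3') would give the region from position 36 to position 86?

5'-ATCTCTAGT-3'

The product's 3' end on the top strand is position 86.
The reverse primer anneals to the top strand over positions 78–86, i.e. to ACTAGAGAT.
Its sequence written 5'→3' is the reverse complement: ATCTCTAGT.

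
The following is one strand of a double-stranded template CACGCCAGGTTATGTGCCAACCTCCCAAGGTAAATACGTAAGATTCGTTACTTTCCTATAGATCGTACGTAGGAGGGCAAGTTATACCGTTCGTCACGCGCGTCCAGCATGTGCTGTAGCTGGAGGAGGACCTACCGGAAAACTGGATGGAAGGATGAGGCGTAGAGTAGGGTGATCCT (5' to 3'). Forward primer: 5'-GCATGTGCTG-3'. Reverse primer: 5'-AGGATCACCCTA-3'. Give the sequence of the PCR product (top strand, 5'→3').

5'-GCATGTGCTGTAGCTGGAGGAGGACCTACCGGAAAACTGGATGGAAGGATGAGGCGTAGAGTAGGGTGATCCT-3'

Scanning the template, GCATGTGCTG occurs at positions 107–116; this primer anneals to the bottom strand there with its 3' end pointing downstream.
The reverse primer's reverse complement is TAGGGTGATCCT, which matches the template at positions 168–179.
The product is the template from position 107 through 179 (73 bp).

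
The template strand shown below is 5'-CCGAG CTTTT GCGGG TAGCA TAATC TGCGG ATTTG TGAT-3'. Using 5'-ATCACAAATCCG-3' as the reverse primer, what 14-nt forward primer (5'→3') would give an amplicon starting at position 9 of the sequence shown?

The reverse primer's reverse complement CGGATTTGTGAT matches the template at positions 28–39; the product starts at position 9.
The forward primer is identical to the top strand over positions 9–22: TTGCGGGTAGCATA.

5'-TTGCGGGTAGCATA-3'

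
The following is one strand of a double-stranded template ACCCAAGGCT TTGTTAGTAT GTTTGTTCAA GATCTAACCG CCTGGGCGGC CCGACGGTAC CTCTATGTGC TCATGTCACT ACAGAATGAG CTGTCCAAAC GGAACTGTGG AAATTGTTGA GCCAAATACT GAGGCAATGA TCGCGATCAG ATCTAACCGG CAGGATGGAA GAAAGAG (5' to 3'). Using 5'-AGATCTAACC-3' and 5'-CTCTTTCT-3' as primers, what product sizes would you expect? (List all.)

The forward primer AGATCTAACC matches the top strand at positions 30–39, 149–158.
The reverse primer's reverse complement is AGAAAGAG, matching at positions 170–177.
Each forward site pairs with the reverse site to give a product ending at position 177: sizes 148, 29 bp.

148 bp, 29 bp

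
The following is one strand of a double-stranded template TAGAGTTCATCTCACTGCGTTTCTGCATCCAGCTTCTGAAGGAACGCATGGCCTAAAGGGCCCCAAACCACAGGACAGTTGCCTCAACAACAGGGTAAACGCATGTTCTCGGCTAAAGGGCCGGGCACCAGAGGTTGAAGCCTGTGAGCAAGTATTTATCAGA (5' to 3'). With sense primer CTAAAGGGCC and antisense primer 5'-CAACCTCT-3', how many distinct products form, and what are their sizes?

Two products: 85 bp, 25 bp

The forward primer CTAAAGGGCC matches the top strand at positions 53–62, 113–122.
The reverse primer's reverse complement is AGAGGTTG, matching at positions 130–137.
Each forward site pairs with the reverse site to give a product ending at position 137: sizes 85, 25 bp.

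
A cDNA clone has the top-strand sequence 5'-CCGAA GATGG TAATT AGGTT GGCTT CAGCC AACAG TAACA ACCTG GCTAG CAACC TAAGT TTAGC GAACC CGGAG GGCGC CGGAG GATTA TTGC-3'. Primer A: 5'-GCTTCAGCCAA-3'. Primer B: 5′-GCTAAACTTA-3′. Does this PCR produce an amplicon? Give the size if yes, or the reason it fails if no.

Yes — a 44 bp product.

Primer A (GCTTCAGCCAA) matches the top strand at positions 22–32; it acts as a forward primer.
Primer B's reverse complement is TAAGTTTAGC, matching the top strand at positions 56–65; it acts as a reverse primer.
The 3' ends face each other across positions 22–65, giving a 44 bp product.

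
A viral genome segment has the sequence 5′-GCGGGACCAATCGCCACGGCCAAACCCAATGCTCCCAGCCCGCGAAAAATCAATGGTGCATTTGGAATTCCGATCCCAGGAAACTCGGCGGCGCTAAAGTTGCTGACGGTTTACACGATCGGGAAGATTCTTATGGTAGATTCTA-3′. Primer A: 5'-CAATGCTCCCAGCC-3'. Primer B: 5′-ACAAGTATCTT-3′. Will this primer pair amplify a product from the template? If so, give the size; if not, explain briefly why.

Primer B (ACAAGTATCTT) does not match the top strand, and its reverse complement AAGATACTTGT does not match either.
With no annealing site for primer B, no amplification occurs.

No product — primer B has no binding site in the template.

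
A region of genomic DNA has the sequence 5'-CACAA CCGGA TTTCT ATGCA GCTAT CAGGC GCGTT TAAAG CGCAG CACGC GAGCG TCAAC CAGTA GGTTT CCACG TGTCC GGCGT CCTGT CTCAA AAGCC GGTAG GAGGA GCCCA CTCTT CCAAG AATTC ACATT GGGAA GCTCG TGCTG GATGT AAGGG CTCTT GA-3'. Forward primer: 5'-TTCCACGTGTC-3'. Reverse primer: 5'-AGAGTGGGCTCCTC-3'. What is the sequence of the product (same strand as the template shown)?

Scanning the template, TTCCACGTGTC occurs at positions 69–79; this primer anneals to the bottom strand there with its 3' end pointing downstream.
Reverse complement of the reverse primer: GAGGAGCCCACTCT. This occurs on the top strand at positions 106–119.
The product is the template from position 69 through 119 (51 bp).

5'-TTCCACGTGTCCGGCGTCCTGTCTCAAAAGCCGGTAGGAGGAGCCCACTCT-3'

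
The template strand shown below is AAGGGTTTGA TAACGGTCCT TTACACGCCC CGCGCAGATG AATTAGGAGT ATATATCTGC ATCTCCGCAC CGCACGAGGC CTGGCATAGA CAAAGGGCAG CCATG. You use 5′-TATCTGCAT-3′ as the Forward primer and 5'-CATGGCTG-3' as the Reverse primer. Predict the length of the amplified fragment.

52 bp

Forward primer TATCTGCAT is found on the top strand at positions 54–62.
Reverse complement of the reverse primer: CAGCCATG. This occurs on the top strand at positions 98–105.
The product runs from position 54 to position 105, so its length is 105 − 54 + 1 = 52 bp.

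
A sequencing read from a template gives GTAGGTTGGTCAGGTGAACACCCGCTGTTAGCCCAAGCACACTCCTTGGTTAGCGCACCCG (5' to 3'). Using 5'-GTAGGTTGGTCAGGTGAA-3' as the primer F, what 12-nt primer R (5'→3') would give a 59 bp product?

The forward primer binds at positions 1–18, so a 59 bp product ends at position 1 + 59 − 1 = 59.
The reverse primer anneals to the top strand over positions 48–59, i.e. to GGTTAGCGCACC.
Its sequence written 5'→3' is the reverse complement: GGTGCGCTAACC.

5'-GGTGCGCTAACC-3'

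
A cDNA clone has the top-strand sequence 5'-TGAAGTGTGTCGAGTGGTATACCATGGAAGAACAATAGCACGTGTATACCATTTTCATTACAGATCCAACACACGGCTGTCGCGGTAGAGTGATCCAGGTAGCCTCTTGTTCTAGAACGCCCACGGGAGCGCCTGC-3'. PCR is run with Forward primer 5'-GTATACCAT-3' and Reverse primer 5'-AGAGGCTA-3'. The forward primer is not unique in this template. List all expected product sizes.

91 bp, 64 bp

The forward primer GTATACCAT matches the top strand at positions 17–25, 44–52.
The reverse primer's reverse complement is TAGCCTCT, matching at positions 100–107.
Each forward site pairs with the reverse site to give a product ending at position 107: sizes 91, 64 bp.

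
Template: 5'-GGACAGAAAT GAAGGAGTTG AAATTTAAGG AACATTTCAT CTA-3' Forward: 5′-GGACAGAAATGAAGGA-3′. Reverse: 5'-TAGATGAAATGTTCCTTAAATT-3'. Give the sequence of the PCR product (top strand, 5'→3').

5'-GGACAGAAATGAAGGAGTTGAAATTTAAGGAACATTTCATCTA-3'

Forward primer GGACAGAAATGAAGGA is found on the top strand at positions 1–16.
Reverse complement of the reverse primer: AATTTAAGGAACATTTCATCTA. This occurs on the top strand at positions 22–43.
The product is the template from position 1 through 43 (43 bp).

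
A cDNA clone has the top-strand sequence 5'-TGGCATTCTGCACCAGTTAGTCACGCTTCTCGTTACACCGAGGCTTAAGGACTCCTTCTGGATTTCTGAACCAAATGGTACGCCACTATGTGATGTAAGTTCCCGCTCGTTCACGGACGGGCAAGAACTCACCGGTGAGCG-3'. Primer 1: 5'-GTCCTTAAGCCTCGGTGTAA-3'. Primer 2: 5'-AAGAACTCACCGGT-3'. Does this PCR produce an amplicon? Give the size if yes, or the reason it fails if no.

No product — the primers' 3' ends point away from each other.

Primer 1 (GTCCTTAAGCCTCGGTGTAA) has reverse complement TTACACCGAGGCTTAAGGAC, which matches the top strand at positions 33–52; primer 1 anneals to the top strand there with its 3' end pointing upstream toward position 33.
Primer 2 (AAGAACTCACCGGT) matches the top strand directly at positions 123–136; it anneals to the bottom strand with its 3' end pointing downstream toward position 136.
The 3' ends diverge (primer 1 extends toward position 1, primer 2 toward position 141), so the primers never converge on a shared product.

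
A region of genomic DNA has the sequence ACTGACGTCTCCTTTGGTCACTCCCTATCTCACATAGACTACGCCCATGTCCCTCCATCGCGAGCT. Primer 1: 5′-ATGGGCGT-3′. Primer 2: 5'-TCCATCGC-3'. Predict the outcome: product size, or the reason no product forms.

Primer 1 (ATGGGCGT) has reverse complement ACGCCCAT, which matches the top strand at positions 41–48; primer 1 anneals to the top strand there with its 3' end pointing upstream toward position 41.
Primer 2 (TCCATCGC) matches the top strand directly at positions 54–61; it anneals to the bottom strand with its 3' end pointing downstream toward position 61.
The 3' ends diverge (primer 1 extends toward position 1, primer 2 toward position 66), so the primers never converge on a shared product.

No product — the primers' 3' ends point away from each other.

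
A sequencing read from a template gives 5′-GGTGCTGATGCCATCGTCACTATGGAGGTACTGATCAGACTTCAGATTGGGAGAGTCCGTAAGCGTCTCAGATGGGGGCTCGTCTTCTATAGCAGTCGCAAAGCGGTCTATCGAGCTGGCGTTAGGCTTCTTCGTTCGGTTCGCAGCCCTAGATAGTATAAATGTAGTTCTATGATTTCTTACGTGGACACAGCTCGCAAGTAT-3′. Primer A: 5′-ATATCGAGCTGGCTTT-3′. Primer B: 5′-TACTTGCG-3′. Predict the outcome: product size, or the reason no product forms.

Primer A (ATATCGAGCTGGCTTT) does not match the top strand, and its reverse complement AAAGCCAGCTCGATAT does not match either.
With no annealing site for primer A, no amplification occurs.

No product — primer A has no binding site in the template.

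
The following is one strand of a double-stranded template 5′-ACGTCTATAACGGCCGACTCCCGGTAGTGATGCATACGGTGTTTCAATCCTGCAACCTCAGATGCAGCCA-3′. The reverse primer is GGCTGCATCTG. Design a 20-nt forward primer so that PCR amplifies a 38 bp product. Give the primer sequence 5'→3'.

The reverse primer's reverse complement CAGATGCAGCC matches the template at positions 59–69, so the product ends at position 69.
A 38 bp product then starts at position 69 − 38 + 1 = 32.
The forward primer is identical to the top strand there: GCATACGGTGTTTCAATCCT.

5'-GCATACGGTGTTTCAATCCT-3'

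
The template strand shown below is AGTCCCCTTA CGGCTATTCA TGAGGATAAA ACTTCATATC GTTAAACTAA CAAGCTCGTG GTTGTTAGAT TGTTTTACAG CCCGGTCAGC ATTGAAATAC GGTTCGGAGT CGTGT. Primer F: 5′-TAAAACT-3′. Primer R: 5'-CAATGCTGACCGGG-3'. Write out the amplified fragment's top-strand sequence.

5'-TAAAACTTCATATCGTTAAACTAACAAGCTCGTGGTTGTTAGATTGTTTTACAGCCCGGTCAGCATTG-3'

The forward primer matches the template at positions 27–33.
Reverse complement of the reverse primer: CCCGGTCAGCATTG. This occurs on the top strand at positions 81–94.
The product is the template from position 27 through 94 (68 bp).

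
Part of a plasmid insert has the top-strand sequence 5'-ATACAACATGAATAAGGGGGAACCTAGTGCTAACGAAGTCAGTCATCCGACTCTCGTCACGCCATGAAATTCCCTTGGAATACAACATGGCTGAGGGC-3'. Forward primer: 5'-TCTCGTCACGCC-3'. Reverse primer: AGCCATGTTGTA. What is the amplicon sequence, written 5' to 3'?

The forward primer matches the template at positions 52–63.
The reverse primer's reverse complement is TACAACATGGCT, which matches the template at positions 81–92.
The product is the template from position 52 through 92 (41 bp).

5'-TCTCGTCACGCCATGAAATTCCCTTGGAATACAACATGGCT-3'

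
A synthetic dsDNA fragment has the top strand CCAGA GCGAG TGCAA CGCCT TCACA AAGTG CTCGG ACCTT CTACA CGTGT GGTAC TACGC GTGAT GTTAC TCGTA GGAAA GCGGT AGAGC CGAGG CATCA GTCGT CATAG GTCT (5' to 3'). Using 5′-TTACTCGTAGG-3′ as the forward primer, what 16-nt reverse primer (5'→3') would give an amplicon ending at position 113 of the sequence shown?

The forward primer binds at positions 67–77; the product's 3' end on the top strand is position 113.
The reverse primer anneals to the top strand over positions 98–113, i.e. to TCAGTCGTCATAGGTC.
Its sequence written 5'→3' is the reverse complement: GACCTATGACGACTGA.

5'-GACCTATGACGACTGA-3'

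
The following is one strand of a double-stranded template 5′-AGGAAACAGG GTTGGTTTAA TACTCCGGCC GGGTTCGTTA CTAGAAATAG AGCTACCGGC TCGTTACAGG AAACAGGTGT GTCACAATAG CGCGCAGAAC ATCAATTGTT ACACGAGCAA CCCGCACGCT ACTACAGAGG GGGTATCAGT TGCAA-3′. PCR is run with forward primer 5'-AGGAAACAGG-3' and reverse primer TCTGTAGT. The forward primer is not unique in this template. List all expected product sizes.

The forward primer AGGAAACAGG matches the top strand at positions 1–10, 68–77.
The reverse primer's reverse complement is ACTACAGA, matching at positions 131–138.
Each forward site pairs with the reverse site to give a product ending at position 138: sizes 138, 71 bp.

138 bp, 71 bp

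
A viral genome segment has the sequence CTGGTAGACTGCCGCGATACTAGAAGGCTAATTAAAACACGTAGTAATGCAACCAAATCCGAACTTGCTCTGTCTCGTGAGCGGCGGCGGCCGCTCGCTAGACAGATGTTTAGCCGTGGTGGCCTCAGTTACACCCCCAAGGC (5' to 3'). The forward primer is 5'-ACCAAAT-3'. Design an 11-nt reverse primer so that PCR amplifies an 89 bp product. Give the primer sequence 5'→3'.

The forward primer binds at positions 52–58, so an 89 bp product ends at position 52 + 89 − 1 = 140.
The reverse primer anneals to the top strand over positions 130–140, i.e. to TACACCCCCAA.
Its sequence written 5'→3' is the reverse complement: TTGGGGGTGTA.

5'-TTGGGGGTGTA-3'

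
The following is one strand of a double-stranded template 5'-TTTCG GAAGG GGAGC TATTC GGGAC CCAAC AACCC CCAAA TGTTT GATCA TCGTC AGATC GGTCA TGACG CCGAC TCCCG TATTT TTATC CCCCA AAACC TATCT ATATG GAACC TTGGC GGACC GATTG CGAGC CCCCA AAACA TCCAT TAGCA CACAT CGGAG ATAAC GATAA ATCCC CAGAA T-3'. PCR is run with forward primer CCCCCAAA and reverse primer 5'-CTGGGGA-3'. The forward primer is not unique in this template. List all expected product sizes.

The forward primer CCCCCAAA matches the top strand at positions 33–40, 90–97, 135–142.
The reverse primer's reverse complement is TCCCCAG, matching at positions 177–183.
Each forward site pairs with the reverse site to give a product ending at position 183: sizes 151, 94, 49 bp.

151 bp, 94 bp, 49 bp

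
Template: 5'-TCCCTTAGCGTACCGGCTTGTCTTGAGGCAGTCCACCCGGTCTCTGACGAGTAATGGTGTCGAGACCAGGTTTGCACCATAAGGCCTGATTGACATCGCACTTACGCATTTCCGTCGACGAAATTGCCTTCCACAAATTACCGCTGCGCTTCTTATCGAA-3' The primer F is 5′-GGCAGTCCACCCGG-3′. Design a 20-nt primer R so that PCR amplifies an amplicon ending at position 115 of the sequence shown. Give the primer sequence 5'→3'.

5'-ACGGAAATGCGTAAGTGCGA-3'

The forward primer binds at positions 27–40; the product's 3' end on the top strand is position 115.
The reverse primer anneals to the top strand over positions 96–115, i.e. to TCGCACTTACGCATTTCCGT.
Its sequence written 5'→3' is the reverse complement: ACGGAAATGCGTAAGTGCGA.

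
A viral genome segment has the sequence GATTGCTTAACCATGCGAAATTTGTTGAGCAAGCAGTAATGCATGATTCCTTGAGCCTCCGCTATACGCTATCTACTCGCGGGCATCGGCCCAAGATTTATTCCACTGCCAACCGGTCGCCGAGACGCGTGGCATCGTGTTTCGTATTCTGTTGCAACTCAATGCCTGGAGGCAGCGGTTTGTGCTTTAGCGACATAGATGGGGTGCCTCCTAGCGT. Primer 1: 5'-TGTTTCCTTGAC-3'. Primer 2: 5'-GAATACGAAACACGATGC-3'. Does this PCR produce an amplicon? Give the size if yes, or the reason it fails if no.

No product — primer 1 has no binding site in the template.

Primer 1 (TGTTTCCTTGAC) does not match the top strand, and its reverse complement GTCAAGGAAACA does not match either.
With no annealing site for primer 1, no amplification occurs.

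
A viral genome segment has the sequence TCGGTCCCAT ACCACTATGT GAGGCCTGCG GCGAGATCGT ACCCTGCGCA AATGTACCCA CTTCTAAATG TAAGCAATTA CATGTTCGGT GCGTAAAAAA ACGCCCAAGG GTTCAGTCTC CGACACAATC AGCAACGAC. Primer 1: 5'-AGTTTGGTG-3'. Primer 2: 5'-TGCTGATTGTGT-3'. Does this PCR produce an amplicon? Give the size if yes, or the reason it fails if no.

No product — primer 1 has no binding site in the template.

Primer 1 (AGTTTGGTG) does not match the top strand, and its reverse complement CACCAAACT does not match either.
With no annealing site for primer 1, no amplification occurs.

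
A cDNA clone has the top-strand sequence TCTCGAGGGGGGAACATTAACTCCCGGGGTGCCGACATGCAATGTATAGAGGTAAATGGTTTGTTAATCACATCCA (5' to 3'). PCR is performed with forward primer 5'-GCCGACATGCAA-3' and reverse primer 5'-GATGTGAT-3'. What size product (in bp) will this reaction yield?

Scanning the template, GCCGACATGCAA occurs at positions 31–42; this primer anneals to the bottom strand there with its 3' end pointing downstream.
The reverse primer's reverse complement is ATCACATC, which matches the template at positions 67–74.
Amplicon spans positions 31–74: 44 bp.

44 bp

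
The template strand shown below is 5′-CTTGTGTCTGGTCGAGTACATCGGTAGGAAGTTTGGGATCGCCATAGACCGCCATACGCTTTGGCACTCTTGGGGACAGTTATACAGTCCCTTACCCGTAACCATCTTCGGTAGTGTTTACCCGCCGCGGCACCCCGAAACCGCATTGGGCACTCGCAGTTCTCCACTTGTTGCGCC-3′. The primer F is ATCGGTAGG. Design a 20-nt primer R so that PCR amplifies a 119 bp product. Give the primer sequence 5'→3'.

5'-TCGGGGTGCCGCGGCGGGTA-3'

The forward primer binds at positions 20–28, so a 119 bp product ends at position 20 + 119 − 1 = 138.
The reverse primer anneals to the top strand over positions 119–138, i.e. to TACCCGCCGCGGCACCCCGA.
Its sequence written 5'→3' is the reverse complement: TCGGGGTGCCGCGGCGGGTA.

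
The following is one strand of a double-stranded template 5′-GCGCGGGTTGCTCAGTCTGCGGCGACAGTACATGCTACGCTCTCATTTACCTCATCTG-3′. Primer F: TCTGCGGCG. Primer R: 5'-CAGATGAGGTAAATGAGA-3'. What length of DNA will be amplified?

Forward primer TCTGCGGCG is found on the top strand at positions 16–24.
The reverse primer's reverse complement is TCTCATTTACCTCATCTG, which matches the template at positions 41–58.
The product runs from position 16 to position 58, so its length is 58 − 16 + 1 = 43 bp.

43 bp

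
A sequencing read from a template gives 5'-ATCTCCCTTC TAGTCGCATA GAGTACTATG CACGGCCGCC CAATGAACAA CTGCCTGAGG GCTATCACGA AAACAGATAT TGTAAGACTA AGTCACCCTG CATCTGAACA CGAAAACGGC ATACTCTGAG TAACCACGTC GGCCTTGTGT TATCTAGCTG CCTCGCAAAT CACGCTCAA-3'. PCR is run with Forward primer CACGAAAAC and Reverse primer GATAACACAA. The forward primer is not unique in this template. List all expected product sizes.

The forward primer CACGAAAAC matches the top strand at positions 66–74, 109–117.
The reverse primer's reverse complement is TTGTGTTATC, matching at positions 145–154.
Each forward site pairs with the reverse site to give a product ending at position 154: sizes 89, 46 bp.

89 bp, 46 bp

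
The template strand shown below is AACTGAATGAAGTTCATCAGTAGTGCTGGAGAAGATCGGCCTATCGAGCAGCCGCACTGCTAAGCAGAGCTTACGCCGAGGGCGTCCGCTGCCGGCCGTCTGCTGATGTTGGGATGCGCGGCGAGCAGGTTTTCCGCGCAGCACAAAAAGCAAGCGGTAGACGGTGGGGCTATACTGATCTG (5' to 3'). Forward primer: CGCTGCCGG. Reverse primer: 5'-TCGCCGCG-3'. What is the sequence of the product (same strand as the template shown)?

Scanning the template, CGCTGCCGG occurs at positions 87–95; this primer anneals to the bottom strand there with its 3' end pointing downstream.
The reverse primer's reverse complement is CGCGGCGA, which matches the template at positions 117–124.
The product is the template from position 87 through 124 (38 bp).

5'-CGCTGCCGGCCGTCTGCTGATGTTGGGATGCGCGGCGA-3'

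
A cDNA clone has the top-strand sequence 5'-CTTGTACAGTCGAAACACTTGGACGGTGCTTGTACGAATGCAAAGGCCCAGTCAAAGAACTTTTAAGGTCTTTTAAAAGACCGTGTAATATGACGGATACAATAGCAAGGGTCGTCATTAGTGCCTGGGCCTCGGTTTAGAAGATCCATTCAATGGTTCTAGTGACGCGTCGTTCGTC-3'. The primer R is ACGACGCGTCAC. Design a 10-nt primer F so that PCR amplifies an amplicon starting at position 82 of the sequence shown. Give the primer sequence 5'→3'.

The reverse primer's reverse complement GTGACGCGTCGT matches the template at positions 162–173; the product starts at position 82.
The forward primer is identical to the top strand over positions 82–91: CGTGTAATAT.

5'-CGTGTAATAT-3'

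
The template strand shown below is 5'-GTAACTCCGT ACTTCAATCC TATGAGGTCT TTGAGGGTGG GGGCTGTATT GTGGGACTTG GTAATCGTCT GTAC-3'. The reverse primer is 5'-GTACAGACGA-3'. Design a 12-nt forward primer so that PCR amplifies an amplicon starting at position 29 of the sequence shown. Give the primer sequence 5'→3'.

5'-CTTTGAGGGTGG-3'

The reverse primer's reverse complement TCGTCTGTAC matches the template at positions 65–74; the product starts at position 29.
The forward primer is identical to the top strand over positions 29–40: CTTTGAGGGTGG.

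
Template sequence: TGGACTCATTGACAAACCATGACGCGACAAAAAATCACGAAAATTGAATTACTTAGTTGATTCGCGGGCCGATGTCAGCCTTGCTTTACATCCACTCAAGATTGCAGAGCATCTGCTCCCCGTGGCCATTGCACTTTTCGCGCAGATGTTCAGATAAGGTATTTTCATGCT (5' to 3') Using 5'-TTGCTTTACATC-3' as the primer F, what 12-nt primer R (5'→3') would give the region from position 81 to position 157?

5'-TTATCTGAACAT-3'

The product's 3' end on the top strand is position 157.
The reverse primer anneals to the top strand over positions 146–157, i.e. to ATGTTCAGATAA.
Its sequence written 5'→3' is the reverse complement: TTATCTGAACAT.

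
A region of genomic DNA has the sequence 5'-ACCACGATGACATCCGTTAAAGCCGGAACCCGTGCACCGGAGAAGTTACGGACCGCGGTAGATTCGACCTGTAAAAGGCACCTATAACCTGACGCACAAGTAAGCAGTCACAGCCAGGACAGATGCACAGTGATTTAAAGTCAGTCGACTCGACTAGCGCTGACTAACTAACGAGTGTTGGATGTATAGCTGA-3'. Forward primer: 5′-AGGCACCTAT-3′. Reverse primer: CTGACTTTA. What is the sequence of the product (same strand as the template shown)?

Scanning the template, AGGCACCTAT occurs at positions 76–85; this primer anneals to the bottom strand there with its 3' end pointing downstream.
The reverse primer's reverse complement is TAAAGTCAG, which matches the template at positions 136–144.
The product is the template from position 76 through 144 (69 bp).

5'-AGGCACCTATAACCTGACGCACAAGTAAGCAGTCACAGCCAGGACAGATGCACAGTGATTTAAAGTCAG-3'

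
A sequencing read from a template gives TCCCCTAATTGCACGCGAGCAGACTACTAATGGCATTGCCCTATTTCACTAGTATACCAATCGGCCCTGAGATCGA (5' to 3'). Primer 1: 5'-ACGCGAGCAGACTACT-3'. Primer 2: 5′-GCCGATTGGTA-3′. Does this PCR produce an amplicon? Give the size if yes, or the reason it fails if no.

Primer 1 (ACGCGAGCAGACTACT) matches the top strand at positions 13–28; it acts as a forward primer.
Primer 2's reverse complement is TACCAATCGGC, matching the top strand at positions 55–65; it acts as a reverse primer.
The 3' ends face each other across positions 13–65, giving a 53 bp product.

Yes — a 53 bp product.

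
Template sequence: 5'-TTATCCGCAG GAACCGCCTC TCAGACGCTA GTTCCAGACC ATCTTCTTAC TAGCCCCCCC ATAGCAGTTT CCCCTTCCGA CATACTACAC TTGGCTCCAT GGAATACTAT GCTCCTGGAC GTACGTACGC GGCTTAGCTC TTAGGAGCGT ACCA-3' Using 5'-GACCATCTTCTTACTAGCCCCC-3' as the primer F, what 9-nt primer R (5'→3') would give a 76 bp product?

The forward primer binds at positions 37–58, so a 76 bp product ends at position 37 + 76 − 1 = 112.
The reverse primer anneals to the top strand over positions 104–112, i.e. to ATACTATGC.
Its sequence written 5'→3' is the reverse complement: GCATAGTAT.

5'-GCATAGTAT-3'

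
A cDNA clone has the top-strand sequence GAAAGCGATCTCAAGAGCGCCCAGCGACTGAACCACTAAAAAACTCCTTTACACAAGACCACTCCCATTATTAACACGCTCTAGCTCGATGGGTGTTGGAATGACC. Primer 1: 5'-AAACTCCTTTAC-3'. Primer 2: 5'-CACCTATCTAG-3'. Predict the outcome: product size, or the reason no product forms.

No product — primer 2 has no binding site in the template.

Primer 2 (CACCTATCTAG) does not match the top strand, and its reverse complement CTAGATAGGTG does not match either.
With no annealing site for primer 2, no amplification occurs.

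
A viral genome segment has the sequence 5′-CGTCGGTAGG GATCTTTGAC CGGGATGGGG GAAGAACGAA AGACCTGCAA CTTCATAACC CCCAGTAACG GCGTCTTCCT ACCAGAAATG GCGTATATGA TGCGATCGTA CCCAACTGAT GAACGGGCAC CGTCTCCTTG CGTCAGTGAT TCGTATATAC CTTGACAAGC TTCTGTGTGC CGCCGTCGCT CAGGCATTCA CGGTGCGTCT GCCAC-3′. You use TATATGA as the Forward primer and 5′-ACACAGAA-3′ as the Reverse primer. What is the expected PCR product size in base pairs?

Scanning the template, TATATGA occurs at positions 94–100; this primer anneals to the bottom strand there with its 3' end pointing downstream.
The reverse primer's reverse complement is TTCTGTGT, which matches the template at positions 171–178.
Amplicon spans positions 94–178: 85 bp.

85 bp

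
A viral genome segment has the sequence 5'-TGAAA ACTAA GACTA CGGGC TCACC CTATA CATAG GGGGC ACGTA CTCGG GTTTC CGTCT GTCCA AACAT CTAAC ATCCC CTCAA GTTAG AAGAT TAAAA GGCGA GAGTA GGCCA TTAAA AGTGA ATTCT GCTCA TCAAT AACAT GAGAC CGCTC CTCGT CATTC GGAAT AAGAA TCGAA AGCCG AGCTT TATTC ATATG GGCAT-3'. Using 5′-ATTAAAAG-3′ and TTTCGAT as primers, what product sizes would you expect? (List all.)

88 bp, 67 bp

The forward primer ATTAAAAG matches the top strand at positions 94–101, 115–122.
The reverse primer's reverse complement is ATCGAAA, matching at positions 175–181.
Each forward site pairs with the reverse site to give a product ending at position 181: sizes 88, 67 bp.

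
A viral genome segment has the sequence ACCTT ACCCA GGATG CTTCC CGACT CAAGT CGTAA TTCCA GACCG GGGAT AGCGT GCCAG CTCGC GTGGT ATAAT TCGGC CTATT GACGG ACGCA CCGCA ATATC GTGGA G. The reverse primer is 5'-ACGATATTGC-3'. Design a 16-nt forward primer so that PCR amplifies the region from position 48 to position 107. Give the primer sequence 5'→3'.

5'-GATAGCGTGCCAGCTC-3'

The reverse primer's reverse complement GCAATATCGT matches the template at positions 98–107; the product starts at position 48.
The forward primer is identical to the top strand over positions 48–63: GATAGCGTGCCAGCTC.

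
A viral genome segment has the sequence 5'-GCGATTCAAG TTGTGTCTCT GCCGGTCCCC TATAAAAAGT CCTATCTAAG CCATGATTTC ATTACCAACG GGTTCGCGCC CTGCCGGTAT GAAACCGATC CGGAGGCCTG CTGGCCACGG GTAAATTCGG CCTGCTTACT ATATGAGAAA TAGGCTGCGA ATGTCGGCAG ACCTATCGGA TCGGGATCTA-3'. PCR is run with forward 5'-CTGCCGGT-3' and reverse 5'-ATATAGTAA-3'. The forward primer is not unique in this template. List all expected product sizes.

The forward primer CTGCCGGT matches the top strand at positions 19–26, 81–88.
The reverse primer's reverse complement is TTACTATAT, matching at positions 136–144.
Each forward site pairs with the reverse site to give a product ending at position 144: sizes 126, 64 bp.

126 bp, 64 bp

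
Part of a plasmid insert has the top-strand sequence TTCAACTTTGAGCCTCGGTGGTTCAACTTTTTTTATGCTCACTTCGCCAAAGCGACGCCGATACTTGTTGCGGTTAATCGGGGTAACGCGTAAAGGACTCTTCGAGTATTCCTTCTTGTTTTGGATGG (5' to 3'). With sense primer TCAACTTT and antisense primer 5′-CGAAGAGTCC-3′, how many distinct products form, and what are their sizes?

Two products: 103 bp, 82 bp

The forward primer TCAACTTT matches the top strand at positions 2–9, 23–30.
The reverse primer's reverse complement is GGACTCTTCG, matching at positions 95–104.
Each forward site pairs with the reverse site to give a product ending at position 104: sizes 103, 82 bp.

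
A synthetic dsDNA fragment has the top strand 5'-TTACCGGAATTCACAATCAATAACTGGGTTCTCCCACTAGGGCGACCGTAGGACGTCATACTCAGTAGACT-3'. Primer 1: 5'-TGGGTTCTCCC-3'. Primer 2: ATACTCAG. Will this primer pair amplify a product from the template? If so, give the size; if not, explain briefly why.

No product — both primers anneal to the same strand and extend in the same direction.

Primer 1 (TGGGTTCTCCC) matches the top strand at positions 25–35 (3' end points downstream).
Primer 2 (ATACTCAG) also matches the top strand directly, at positions 58–65 — its reverse complement CTGAGTAT is not present.
Both primers anneal to the bottom strand with 3' ends pointing the same way, so neither can prime synthesis back toward the other.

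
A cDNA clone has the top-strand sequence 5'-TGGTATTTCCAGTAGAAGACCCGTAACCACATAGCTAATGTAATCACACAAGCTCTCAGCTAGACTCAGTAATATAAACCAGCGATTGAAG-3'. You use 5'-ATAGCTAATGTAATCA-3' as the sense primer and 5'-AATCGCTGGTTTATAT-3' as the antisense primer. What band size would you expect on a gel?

57 bp

The forward primer matches the template at positions 31–46.
Reverse complement of the reverse primer: ATATAAACCAGCGATT. This occurs on the top strand at positions 72–87.
Product length = (reverse-primer end) − (forward-primer start) + 1 = 87 − 31 + 1 = 57 bp.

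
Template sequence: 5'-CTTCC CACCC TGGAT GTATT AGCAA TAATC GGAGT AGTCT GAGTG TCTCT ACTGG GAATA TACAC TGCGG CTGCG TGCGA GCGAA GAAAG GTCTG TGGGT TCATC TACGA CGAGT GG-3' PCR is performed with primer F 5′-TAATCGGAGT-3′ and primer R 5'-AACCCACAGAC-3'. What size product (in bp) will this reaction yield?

Forward primer TAATCGGAGT is found on the top strand at positions 26–35.
Taking the reverse complement of AACCCACAGAC gives GTCTGTGGGTT, found at positions 91–101 on the template; the primer anneals here to the top strand with its 3' end pointing upstream.
The product runs from position 26 to position 101, so its length is 101 − 26 + 1 = 76 bp.

76 bp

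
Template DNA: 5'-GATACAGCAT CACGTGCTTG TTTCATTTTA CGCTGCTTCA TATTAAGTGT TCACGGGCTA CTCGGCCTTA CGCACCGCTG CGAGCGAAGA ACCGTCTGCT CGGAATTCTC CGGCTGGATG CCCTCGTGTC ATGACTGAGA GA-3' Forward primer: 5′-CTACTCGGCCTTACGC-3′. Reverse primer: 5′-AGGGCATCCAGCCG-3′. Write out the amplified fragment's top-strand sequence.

5'-CTACTCGGCCTTACGCACCGCTGCGAGCGAAGAACCGTCTGCTCGGAATTCTCCGGCTGGATGCCCT-3'

Scanning the template, CTACTCGGCCTTACGC occurs at positions 58–73; this primer anneals to the bottom strand there with its 3' end pointing downstream.
The reverse primer's reverse complement is CGGCTGGATGCCCT, which matches the template at positions 111–124.
The product is the template from position 58 through 124 (67 bp).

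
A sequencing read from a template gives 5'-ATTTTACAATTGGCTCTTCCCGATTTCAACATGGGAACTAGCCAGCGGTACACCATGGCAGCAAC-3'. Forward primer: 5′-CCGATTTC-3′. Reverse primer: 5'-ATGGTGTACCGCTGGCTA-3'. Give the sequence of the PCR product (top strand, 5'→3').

The forward primer matches the template at positions 20–27.
Reverse complement of the reverse primer: TAGCCAGCGGTACACCAT. This occurs on the top strand at positions 39–56.
The product is the template from position 20 through 56 (37 bp).

5'-CCGATTTCAACATGGGAACTAGCCAGCGGTACACCAT-3'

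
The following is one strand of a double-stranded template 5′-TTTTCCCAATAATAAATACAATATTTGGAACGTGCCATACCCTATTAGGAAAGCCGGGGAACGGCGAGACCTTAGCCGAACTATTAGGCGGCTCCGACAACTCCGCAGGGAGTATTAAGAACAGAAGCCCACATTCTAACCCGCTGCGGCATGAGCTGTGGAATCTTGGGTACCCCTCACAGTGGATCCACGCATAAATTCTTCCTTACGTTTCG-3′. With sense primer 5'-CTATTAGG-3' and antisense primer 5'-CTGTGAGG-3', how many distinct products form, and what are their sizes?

Two products: 141 bp, 102 bp

The forward primer CTATTAGG matches the top strand at positions 42–49, 81–88.
The reverse primer's reverse complement is CCTCACAG, matching at positions 175–182.
Each forward site pairs with the reverse site to give a product ending at position 182: sizes 141, 102 bp.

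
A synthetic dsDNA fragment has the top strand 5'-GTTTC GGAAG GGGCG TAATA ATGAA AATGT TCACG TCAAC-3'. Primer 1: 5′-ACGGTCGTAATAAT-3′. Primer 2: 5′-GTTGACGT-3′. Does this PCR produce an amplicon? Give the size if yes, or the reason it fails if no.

Primer 1 (ACGGTCGTAATAAT) does not match the top strand, and its reverse complement ATTATTACGACCGT does not match either.
With no annealing site for primer 1, no amplification occurs.

No product — primer 1 has no binding site in the template.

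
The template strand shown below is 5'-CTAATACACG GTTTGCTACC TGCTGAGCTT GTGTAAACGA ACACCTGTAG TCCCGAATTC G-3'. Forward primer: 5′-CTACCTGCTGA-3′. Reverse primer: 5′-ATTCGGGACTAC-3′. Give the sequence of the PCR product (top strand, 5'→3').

The forward primer matches the template at positions 16–26.
Taking the reverse complement of ATTCGGGACTAC gives GTAGTCCCGAAT, found at positions 47–58 on the template; the primer anneals here to the top strand with its 3' end pointing upstream.
The product is the template from position 16 through 58 (43 bp).

5'-CTACCTGCTGAGCTTGTGTAAACGAACACCTGTAGTCCCGAAT-3'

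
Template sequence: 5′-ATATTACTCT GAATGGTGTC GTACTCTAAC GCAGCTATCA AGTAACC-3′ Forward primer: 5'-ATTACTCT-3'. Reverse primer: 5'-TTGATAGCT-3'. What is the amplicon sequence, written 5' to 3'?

The forward primer matches the template at positions 3–10.
Reverse complement of the reverse primer: AGCTATCAA. This occurs on the top strand at positions 33–41.
The product is the template from position 3 through 41 (39 bp).

5'-ATTACTCTGAATGGTGTCGTACTCTAACGCAGCTATCAA-3'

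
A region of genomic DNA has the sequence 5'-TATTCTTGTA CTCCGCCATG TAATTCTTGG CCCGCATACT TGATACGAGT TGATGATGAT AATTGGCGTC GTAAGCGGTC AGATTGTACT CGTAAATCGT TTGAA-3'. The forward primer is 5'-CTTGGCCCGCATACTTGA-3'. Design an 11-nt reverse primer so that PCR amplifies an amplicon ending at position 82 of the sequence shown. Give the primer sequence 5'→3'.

The forward primer binds at positions 26–43; the product's 3' end on the top strand is position 82.
The reverse primer anneals to the top strand over positions 72–82, i.e. to TAAGCGGTCAG.
Its sequence written 5'→3' is the reverse complement: CTGACCGCTTA.

5'-CTGACCGCTTA-3'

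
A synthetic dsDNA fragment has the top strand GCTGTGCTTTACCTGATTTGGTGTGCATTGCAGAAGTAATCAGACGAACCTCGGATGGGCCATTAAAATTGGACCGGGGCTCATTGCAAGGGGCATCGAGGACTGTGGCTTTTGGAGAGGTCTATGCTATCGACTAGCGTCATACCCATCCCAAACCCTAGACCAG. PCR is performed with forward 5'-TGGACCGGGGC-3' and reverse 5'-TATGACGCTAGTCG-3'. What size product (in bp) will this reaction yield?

The forward primer matches the template at positions 70–80.
The reverse primer's reverse complement is CGACTAGCGTCATA, which matches the template at positions 131–144.
The product runs from position 70 to position 144, so its length is 144 − 70 + 1 = 75 bp.

75 bp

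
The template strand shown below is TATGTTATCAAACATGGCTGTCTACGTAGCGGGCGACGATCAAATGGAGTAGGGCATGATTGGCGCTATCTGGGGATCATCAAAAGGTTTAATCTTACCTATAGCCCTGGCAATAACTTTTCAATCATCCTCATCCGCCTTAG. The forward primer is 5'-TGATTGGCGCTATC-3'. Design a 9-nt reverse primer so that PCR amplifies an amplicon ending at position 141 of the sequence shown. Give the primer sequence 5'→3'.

The forward primer binds at positions 57–70; the product's 3' end on the top strand is position 141.
The reverse primer anneals to the top strand over positions 133–141, i.e. to ATCCGCCTT.
Its sequence written 5'→3' is the reverse complement: AAGGCGGAT.

5'-AAGGCGGAT-3'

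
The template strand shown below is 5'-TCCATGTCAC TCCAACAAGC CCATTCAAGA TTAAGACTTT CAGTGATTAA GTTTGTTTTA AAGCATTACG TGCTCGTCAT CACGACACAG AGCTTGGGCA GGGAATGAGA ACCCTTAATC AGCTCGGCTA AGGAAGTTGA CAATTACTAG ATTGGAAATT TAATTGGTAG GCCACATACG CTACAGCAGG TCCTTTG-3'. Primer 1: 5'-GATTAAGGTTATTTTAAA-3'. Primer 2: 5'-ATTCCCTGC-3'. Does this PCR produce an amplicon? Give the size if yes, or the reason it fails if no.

Primer 1 (GATTAAGGTTATTTTAAA) does not match the top strand, and its reverse complement TTTAAAATAACCTTAATC does not match either.
With no annealing site for primer 1, no amplification occurs.

No product — primer 1 has no binding site in the template.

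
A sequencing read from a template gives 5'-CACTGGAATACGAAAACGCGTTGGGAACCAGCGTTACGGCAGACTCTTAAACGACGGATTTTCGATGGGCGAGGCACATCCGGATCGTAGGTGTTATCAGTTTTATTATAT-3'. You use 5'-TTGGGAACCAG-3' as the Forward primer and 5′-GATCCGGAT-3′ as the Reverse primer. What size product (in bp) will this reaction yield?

Scanning the template, TTGGGAACCAG occurs at positions 21–31; this primer anneals to the bottom strand there with its 3' end pointing downstream.
The reverse primer's reverse complement is ATCCGGATC, which matches the template at positions 78–86.
Product length = (reverse-primer end) − (forward-primer start) + 1 = 86 − 21 + 1 = 66 bp.

66 bp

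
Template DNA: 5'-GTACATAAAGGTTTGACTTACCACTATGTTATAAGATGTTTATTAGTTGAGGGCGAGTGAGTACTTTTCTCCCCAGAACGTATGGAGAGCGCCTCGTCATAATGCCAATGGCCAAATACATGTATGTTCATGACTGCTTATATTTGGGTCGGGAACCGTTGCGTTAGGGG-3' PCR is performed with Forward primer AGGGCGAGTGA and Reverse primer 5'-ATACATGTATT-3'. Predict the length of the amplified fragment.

76 bp

The forward primer matches the template at positions 50–60.
Taking the reverse complement of ATACATGTATT gives AATACATGTAT, found at positions 115–125 on the template; the primer anneals here to the top strand with its 3' end pointing upstream.
Amplicon spans positions 50–125: 76 bp.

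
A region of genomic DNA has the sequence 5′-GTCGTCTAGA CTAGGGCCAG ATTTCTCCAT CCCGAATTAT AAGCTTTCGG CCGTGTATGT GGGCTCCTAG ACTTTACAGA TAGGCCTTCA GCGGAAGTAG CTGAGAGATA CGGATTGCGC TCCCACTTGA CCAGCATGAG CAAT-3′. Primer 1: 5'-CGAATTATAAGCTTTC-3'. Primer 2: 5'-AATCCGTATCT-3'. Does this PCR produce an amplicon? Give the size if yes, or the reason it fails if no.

Yes — an 84 bp product.

Primer 1 (CGAATTATAAGCTTTC) matches the top strand at positions 33–48; it acts as a forward primer.
Primer 2's reverse complement is AGATACGGATT, matching the top strand at positions 106–116; it acts as a reverse primer.
The 3' ends face each other across positions 33–116, giving an 84 bp product.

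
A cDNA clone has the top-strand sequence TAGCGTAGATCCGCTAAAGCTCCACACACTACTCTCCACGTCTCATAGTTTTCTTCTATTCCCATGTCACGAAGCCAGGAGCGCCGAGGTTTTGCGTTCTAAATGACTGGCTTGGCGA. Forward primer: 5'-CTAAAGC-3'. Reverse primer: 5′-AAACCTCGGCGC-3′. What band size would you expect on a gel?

The forward primer matches the template at positions 14–20.
The reverse primer's reverse complement is GCGCCGAGGTTT, which matches the template at positions 81–92.
The product runs from position 14 to position 92, so its length is 92 − 14 + 1 = 79 bp.

79 bp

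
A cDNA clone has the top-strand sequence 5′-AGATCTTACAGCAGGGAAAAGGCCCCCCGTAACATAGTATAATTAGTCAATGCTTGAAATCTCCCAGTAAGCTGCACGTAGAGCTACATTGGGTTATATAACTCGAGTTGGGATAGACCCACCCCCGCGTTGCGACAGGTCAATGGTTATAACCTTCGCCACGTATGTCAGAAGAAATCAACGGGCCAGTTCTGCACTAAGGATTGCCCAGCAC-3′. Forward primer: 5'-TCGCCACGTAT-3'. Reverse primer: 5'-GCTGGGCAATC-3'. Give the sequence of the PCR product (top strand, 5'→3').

5'-TCGCCACGTATGTCAGAAGAAATCAACGGGCCAGTTCTGCACTAAGGATTGCCCAGC-3'

The forward primer matches the template at positions 156–166.
Reverse complement of the reverse primer: GATTGCCCAGC. This occurs on the top strand at positions 202–212.
The product is the template from position 156 through 212 (57 bp).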